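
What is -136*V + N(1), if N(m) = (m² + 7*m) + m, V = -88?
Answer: 11977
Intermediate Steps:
N(m) = m² + 8*m
-136*V + N(1) = -136*(-88) + 1*(8 + 1) = 11968 + 1*9 = 11968 + 9 = 11977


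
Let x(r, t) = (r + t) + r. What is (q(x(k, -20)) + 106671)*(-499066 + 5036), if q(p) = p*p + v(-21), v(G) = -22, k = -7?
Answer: -53258904150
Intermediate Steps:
x(r, t) = t + 2*r
q(p) = -22 + p**2 (q(p) = p*p - 22 = p**2 - 22 = -22 + p**2)
(q(x(k, -20)) + 106671)*(-499066 + 5036) = ((-22 + (-20 + 2*(-7))**2) + 106671)*(-499066 + 5036) = ((-22 + (-20 - 14)**2) + 106671)*(-494030) = ((-22 + (-34)**2) + 106671)*(-494030) = ((-22 + 1156) + 106671)*(-494030) = (1134 + 106671)*(-494030) = 107805*(-494030) = -53258904150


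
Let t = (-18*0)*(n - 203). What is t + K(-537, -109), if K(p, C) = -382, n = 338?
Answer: -382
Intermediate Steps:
t = 0 (t = (-18*0)*(338 - 203) = 0*135 = 0)
t + K(-537, -109) = 0 - 382 = -382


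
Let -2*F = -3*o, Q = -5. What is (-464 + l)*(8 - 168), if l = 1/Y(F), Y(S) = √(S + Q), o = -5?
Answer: 74240 + 32*I*√2 ≈ 74240.0 + 45.255*I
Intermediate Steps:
F = -15/2 (F = -(-3)*(-5)/2 = -½*15 = -15/2 ≈ -7.5000)
Y(S) = √(-5 + S) (Y(S) = √(S - 5) = √(-5 + S))
l = -I*√2/5 (l = 1/(√(-5 - 15/2)) = 1/(√(-25/2)) = 1/(5*I*√2/2) = -I*√2/5 ≈ -0.28284*I)
(-464 + l)*(8 - 168) = (-464 - I*√2/5)*(8 - 168) = (-464 - I*√2/5)*(-160) = 74240 + 32*I*√2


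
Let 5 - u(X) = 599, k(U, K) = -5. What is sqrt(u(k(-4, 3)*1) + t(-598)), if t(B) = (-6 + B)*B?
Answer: sqrt(360598) ≈ 600.50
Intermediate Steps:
u(X) = -594 (u(X) = 5 - 1*599 = 5 - 599 = -594)
t(B) = B*(-6 + B)
sqrt(u(k(-4, 3)*1) + t(-598)) = sqrt(-594 - 598*(-6 - 598)) = sqrt(-594 - 598*(-604)) = sqrt(-594 + 361192) = sqrt(360598)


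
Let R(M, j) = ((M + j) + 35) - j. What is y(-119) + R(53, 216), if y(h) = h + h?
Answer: -150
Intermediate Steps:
y(h) = 2*h
R(M, j) = 35 + M (R(M, j) = (35 + M + j) - j = 35 + M)
y(-119) + R(53, 216) = 2*(-119) + (35 + 53) = -238 + 88 = -150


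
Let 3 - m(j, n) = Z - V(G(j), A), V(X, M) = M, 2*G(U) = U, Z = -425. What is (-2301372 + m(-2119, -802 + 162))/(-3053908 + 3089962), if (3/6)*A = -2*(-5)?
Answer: -1150462/18027 ≈ -63.819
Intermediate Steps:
A = 20 (A = 2*(-2*(-5)) = 2*10 = 20)
G(U) = U/2
m(j, n) = 448 (m(j, n) = 3 - (-425 - 1*20) = 3 - (-425 - 20) = 3 - 1*(-445) = 3 + 445 = 448)
(-2301372 + m(-2119, -802 + 162))/(-3053908 + 3089962) = (-2301372 + 448)/(-3053908 + 3089962) = -2300924/36054 = -2300924*1/36054 = -1150462/18027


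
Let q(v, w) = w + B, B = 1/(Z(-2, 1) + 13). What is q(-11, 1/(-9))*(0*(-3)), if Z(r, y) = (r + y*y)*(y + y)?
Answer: 0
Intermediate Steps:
Z(r, y) = 2*y*(r + y²) (Z(r, y) = (r + y²)*(2*y) = 2*y*(r + y²))
B = 1/11 (B = 1/(2*1*(-2 + 1²) + 13) = 1/(2*1*(-2 + 1) + 13) = 1/(2*1*(-1) + 13) = 1/(-2 + 13) = 1/11 ≈ 0.090909)
q(v, w) = 1/11 + w (q(v, w) = w + 1/11 = 1/11 + w)
q(-11, 1/(-9))*(0*(-3)) = (1/11 + 1/(-9))*(0*(-3)) = (1/11 - ⅑)*0 = -2/99*0 = 0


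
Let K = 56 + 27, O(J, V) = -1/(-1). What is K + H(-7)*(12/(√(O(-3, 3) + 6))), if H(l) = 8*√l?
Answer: 83 + 96*I ≈ 83.0 + 96.0*I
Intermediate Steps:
O(J, V) = 1 (O(J, V) = -1*(-1) = 1)
K = 83
K + H(-7)*(12/(√(O(-3, 3) + 6))) = 83 + (8*√(-7))*(12/(√(1 + 6))) = 83 + (8*(I*√7))*(12/(√7)) = 83 + (8*I*√7)*(12*(√7/7)) = 83 + (8*I*√7)*(12*√7/7) = 83 + 96*I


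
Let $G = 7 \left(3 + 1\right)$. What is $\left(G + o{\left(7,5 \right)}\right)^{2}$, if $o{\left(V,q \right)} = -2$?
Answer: $676$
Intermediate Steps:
$G = 28$ ($G = 7 \cdot 4 = 28$)
$\left(G + o{\left(7,5 \right)}\right)^{2} = \left(28 - 2\right)^{2} = 26^{2} = 676$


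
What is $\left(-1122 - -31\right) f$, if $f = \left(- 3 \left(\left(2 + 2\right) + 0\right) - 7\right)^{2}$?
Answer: $-393851$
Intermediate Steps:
$f = 361$ ($f = \left(- 3 \left(4 + 0\right) - 7\right)^{2} = \left(\left(-3\right) 4 - 7\right)^{2} = \left(-12 - 7\right)^{2} = \left(-19\right)^{2} = 361$)
$\left(-1122 - -31\right) f = \left(-1122 - -31\right) 361 = \left(-1122 + \left(42 - 11\right)\right) 361 = \left(-1122 + 31\right) 361 = \left(-1091\right) 361 = -393851$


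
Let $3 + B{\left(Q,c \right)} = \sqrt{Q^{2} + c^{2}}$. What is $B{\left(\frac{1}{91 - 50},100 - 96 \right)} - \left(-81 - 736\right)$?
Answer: $814 + \frac{\sqrt{26897}}{41} \approx 818.0$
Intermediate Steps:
$B{\left(Q,c \right)} = -3 + \sqrt{Q^{2} + c^{2}}$
$B{\left(\frac{1}{91 - 50},100 - 96 \right)} - \left(-81 - 736\right) = \left(-3 + \sqrt{\left(\frac{1}{91 - 50}\right)^{2} + \left(100 - 96\right)^{2}}\right) - \left(-81 - 736\right) = \left(-3 + \sqrt{\left(\frac{1}{41}\right)^{2} + \left(100 - 96\right)^{2}}\right) - \left(-81 - 736\right) = \left(-3 + \sqrt{\left(\frac{1}{41}\right)^{2} + 4^{2}}\right) - -817 = \left(-3 + \sqrt{\frac{1}{1681} + 16}\right) + 817 = \left(-3 + \sqrt{\frac{26897}{1681}}\right) + 817 = \left(-3 + \frac{\sqrt{26897}}{41}\right) + 817 = 814 + \frac{\sqrt{26897}}{41}$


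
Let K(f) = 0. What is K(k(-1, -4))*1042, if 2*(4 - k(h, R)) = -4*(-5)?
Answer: 0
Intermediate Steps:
k(h, R) = -6 (k(h, R) = 4 - (-2)*(-5) = 4 - ½*20 = 4 - 10 = -6)
K(k(-1, -4))*1042 = 0*1042 = 0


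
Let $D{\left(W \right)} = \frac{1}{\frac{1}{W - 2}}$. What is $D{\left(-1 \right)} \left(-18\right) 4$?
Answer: $216$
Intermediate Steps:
$D{\left(W \right)} = -2 + W$ ($D{\left(W \right)} = \frac{1}{\frac{1}{-2 + W}} = -2 + W$)
$D{\left(-1 \right)} \left(-18\right) 4 = \left(-2 - 1\right) \left(-18\right) 4 = \left(-3\right) \left(-18\right) 4 = 54 \cdot 4 = 216$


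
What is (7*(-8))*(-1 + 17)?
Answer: -896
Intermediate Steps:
(7*(-8))*(-1 + 17) = -56*16 = -896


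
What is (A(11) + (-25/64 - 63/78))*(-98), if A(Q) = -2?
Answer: 130389/416 ≈ 313.44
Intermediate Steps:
(A(11) + (-25/64 - 63/78))*(-98) = (-2 + (-25/64 - 63/78))*(-98) = (-2 + (-25*1/64 - 63*1/78))*(-98) = (-2 + (-25/64 - 21/26))*(-98) = (-2 - 997/832)*(-98) = -2661/832*(-98) = 130389/416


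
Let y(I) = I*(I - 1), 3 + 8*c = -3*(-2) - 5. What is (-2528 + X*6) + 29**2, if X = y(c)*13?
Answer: -13301/8 ≈ -1662.6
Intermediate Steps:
c = -1/4 (c = -3/8 + (-3*(-2) - 5)/8 = -3/8 + (6 - 5)/8 = -3/8 + (1/8)*1 = -3/8 + 1/8 = -1/4 ≈ -0.25000)
y(I) = I*(-1 + I)
X = 65/16 (X = -(-1 - 1/4)/4*13 = -1/4*(-5/4)*13 = (5/16)*13 = 65/16 ≈ 4.0625)
(-2528 + X*6) + 29**2 = (-2528 + (65/16)*6) + 29**2 = (-2528 + 195/8) + 841 = -20029/8 + 841 = -13301/8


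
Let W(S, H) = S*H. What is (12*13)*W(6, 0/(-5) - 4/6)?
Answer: -624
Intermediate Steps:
W(S, H) = H*S
(12*13)*W(6, 0/(-5) - 4/6) = (12*13)*((0/(-5) - 4/6)*6) = 156*((0*(-⅕) - 4*⅙)*6) = 156*((0 - ⅔)*6) = 156*(-⅔*6) = 156*(-4) = -624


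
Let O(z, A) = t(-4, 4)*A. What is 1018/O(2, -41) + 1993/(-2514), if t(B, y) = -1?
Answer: 2477539/103074 ≈ 24.036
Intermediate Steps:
O(z, A) = -A
1018/O(2, -41) + 1993/(-2514) = 1018/((-1*(-41))) + 1993/(-2514) = 1018/41 + 1993*(-1/2514) = 1018*(1/41) - 1993/2514 = 1018/41 - 1993/2514 = 2477539/103074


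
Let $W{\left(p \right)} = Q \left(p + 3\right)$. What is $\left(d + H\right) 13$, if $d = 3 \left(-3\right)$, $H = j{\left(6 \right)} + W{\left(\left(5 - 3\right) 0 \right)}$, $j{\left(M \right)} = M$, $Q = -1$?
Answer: $-78$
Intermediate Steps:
$W{\left(p \right)} = -3 - p$ ($W{\left(p \right)} = - (p + 3) = - (3 + p) = -3 - p$)
$H = 3$ ($H = 6 - \left(3 + \left(5 - 3\right) 0\right) = 6 - \left(3 + 2 \cdot 0\right) = 6 - 3 = 3$)
$d = -9$
$\left(d + H\right) 13 = \left(-9 + 3\right) 13 = \left(-6\right) 13 = -78$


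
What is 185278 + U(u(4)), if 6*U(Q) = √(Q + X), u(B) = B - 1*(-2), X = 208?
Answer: 185278 + √214/6 ≈ 1.8528e+5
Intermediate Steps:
u(B) = 2 + B (u(B) = B + 2 = 2 + B)
U(Q) = √(208 + Q)/6 (U(Q) = √(Q + 208)/6 = √(208 + Q)/6)
185278 + U(u(4)) = 185278 + √(208 + (2 + 4))/6 = 185278 + √(208 + 6)/6 = 185278 + √214/6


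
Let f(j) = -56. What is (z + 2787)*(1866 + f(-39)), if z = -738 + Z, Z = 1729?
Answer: 6838180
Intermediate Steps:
z = 991 (z = -738 + 1729 = 991)
(z + 2787)*(1866 + f(-39)) = (991 + 2787)*(1866 - 56) = 3778*1810 = 6838180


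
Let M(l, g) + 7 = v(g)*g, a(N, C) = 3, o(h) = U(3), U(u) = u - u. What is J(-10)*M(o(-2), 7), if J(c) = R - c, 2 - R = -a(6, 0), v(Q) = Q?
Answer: 630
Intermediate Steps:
U(u) = 0
o(h) = 0
R = 5 (R = 2 - (-1)*3 = 2 - 1*(-3) = 2 + 3 = 5)
M(l, g) = -7 + g**2 (M(l, g) = -7 + g*g = -7 + g**2)
J(c) = 5 - c
J(-10)*M(o(-2), 7) = (5 - 1*(-10))*(-7 + 7**2) = (5 + 10)*(-7 + 49) = 15*42 = 630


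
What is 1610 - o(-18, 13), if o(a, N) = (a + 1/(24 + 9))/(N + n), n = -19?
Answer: 318187/198 ≈ 1607.0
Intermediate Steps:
o(a, N) = (1/33 + a)/(-19 + N) (o(a, N) = (a + 1/(24 + 9))/(N - 19) = (a + 1/33)/(-19 + N) = (1/33 + a)/(-19 + N))
1610 - o(-18, 13) = 1610 - (1/33 - 18)/(-19 + 13) = 1610 - (-593)/((-6)*33) = 1610 - (-1)*(-593)/(6*33) = 1610 - 1*593/198 = 1610 - 593/198 = 318187/198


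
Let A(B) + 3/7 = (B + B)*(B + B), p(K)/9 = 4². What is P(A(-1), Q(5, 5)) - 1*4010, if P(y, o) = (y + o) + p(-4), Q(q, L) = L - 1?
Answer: -27009/7 ≈ -3858.4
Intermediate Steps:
p(K) = 144 (p(K) = 9*4² = 9*16 = 144)
A(B) = -3/7 + 4*B² (A(B) = -3/7 + (B + B)*(B + B) = -3/7 + (2*B)*(2*B) = -3/7 + 4*B²)
Q(q, L) = -1 + L
P(y, o) = 144 + o + y (P(y, o) = (y + o) + 144 = (o + y) + 144 = 144 + o + y)
P(A(-1), Q(5, 5)) - 1*4010 = (144 + (-1 + 5) + (-3/7 + 4*(-1)²)) - 1*4010 = (144 + 4 + (-3/7 + 4*1)) - 4010 = (144 + 4 + (-3/7 + 4)) - 4010 = (144 + 4 + 25/7) - 4010 = 1061/7 - 4010 = -27009/7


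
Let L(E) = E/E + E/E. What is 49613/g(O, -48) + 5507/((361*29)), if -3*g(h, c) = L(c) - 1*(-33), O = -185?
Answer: -1558002746/366415 ≈ -4252.0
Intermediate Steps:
L(E) = 2 (L(E) = 1 + 1 = 2)
g(h, c) = -35/3 (g(h, c) = -(2 - 1*(-33))/3 = -(2 + 33)/3 = -⅓*35 = -35/3)
49613/g(O, -48) + 5507/((361*29)) = 49613/(-35/3) + 5507/((361*29)) = 49613*(-3/35) + 5507/10469 = -148839/35 + 5507*(1/10469) = -148839/35 + 5507/10469 = -1558002746/366415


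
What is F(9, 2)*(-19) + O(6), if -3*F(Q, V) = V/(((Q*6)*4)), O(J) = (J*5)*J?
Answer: 58339/324 ≈ 180.06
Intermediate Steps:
O(J) = 5*J² (O(J) = (5*J)*J = 5*J²)
F(Q, V) = -V/(72*Q) (F(Q, V) = -V/(3*((Q*6)*4)) = -V/(3*((6*Q)*4)) = -V/(3*(24*Q)) = -V*1/(24*Q)/3 = -V/(72*Q))
F(9, 2)*(-19) + O(6) = -1/72*2/9*(-19) + 5*6² = -1/72*2*⅑*(-19) + 5*36 = -1/324*(-19) + 180 = 19/324 + 180 = 58339/324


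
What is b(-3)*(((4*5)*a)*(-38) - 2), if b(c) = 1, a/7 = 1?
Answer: -5322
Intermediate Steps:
a = 7 (a = 7*1 = 7)
b(-3)*(((4*5)*a)*(-38) - 2) = 1*(((4*5)*7)*(-38) - 2) = 1*((20*7)*(-38) - 2) = 1*(140*(-38) - 2) = 1*(-5320 - 2) = 1*(-5322) = -5322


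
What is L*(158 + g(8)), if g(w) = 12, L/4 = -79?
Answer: -53720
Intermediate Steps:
L = -316 (L = 4*(-79) = -316)
L*(158 + g(8)) = -316*(158 + 12) = -316*170 = -53720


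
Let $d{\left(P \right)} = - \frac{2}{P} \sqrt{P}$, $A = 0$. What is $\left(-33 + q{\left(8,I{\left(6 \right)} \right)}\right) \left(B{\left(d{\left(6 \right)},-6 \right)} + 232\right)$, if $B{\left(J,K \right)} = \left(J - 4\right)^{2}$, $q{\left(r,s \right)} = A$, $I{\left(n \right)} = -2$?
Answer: $-8206 - 88 \sqrt{6} \approx -8421.6$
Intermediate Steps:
$d{\left(P \right)} = - \frac{2}{\sqrt{P}}$
$q{\left(r,s \right)} = 0$
$B{\left(J,K \right)} = \left(-4 + J\right)^{2}$
$\left(-33 + q{\left(8,I{\left(6 \right)} \right)}\right) \left(B{\left(d{\left(6 \right)},-6 \right)} + 232\right) = \left(-33 + 0\right) \left(\left(-4 - \frac{2}{\sqrt{6}}\right)^{2} + 232\right) = - 33 \left(\left(-4 - 2 \frac{\sqrt{6}}{6}\right)^{2} + 232\right) = - 33 \left(\left(-4 - \frac{\sqrt{6}}{3}\right)^{2} + 232\right) = - 33 \left(232 + \left(-4 - \frac{\sqrt{6}}{3}\right)^{2}\right) = -7656 - 33 \left(-4 - \frac{\sqrt{6}}{3}\right)^{2}$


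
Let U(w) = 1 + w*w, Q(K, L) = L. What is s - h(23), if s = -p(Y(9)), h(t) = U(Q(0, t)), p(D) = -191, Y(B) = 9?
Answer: -339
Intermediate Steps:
U(w) = 1 + w**2
h(t) = 1 + t**2
s = 191 (s = -1*(-191) = 191)
s - h(23) = 191 - (1 + 23**2) = 191 - (1 + 529) = 191 - 1*530 = 191 - 530 = -339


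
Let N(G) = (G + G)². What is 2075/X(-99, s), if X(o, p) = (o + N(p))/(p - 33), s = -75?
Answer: -24900/2489 ≈ -10.004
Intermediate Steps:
N(G) = 4*G² (N(G) = (2*G)² = 4*G²)
X(o, p) = (o + 4*p²)/(-33 + p) (X(o, p) = (o + 4*p²)/(p - 33) = (o + 4*p²)/(-33 + p))
2075/X(-99, s) = 2075/(((-99 + 4*(-75)²)/(-33 - 75))) = 2075/(((-99 + 4*5625)/(-108))) = 2075/((-(-99 + 22500)/108)) = 2075/((-1/108*22401)) = 2075/(-2489/12) = 2075*(-12/2489) = -24900/2489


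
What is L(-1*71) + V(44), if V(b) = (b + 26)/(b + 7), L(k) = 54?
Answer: 2824/51 ≈ 55.373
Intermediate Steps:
V(b) = (26 + b)/(7 + b)
L(-1*71) + V(44) = 54 + (26 + 44)/(7 + 44) = 54 + 70/51 = 2824/51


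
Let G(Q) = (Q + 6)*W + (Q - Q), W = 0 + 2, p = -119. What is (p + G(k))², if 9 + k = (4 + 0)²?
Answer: 8649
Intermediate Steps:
W = 2
k = 7 (k = -9 + (4 + 0)² = -9 + 4² = -9 + 16 = 7)
G(Q) = 12 + 2*Q (G(Q) = (Q + 6)*2 + (Q - Q) = (6 + Q)*2 + 0 = (12 + 2*Q) + 0 = 12 + 2*Q)
(p + G(k))² = (-119 + (12 + 2*7))² = (-119 + (12 + 14))² = (-119 + 26)² = (-93)² = 8649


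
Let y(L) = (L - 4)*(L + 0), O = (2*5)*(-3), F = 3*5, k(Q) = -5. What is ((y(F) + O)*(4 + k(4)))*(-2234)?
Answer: 301590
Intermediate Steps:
F = 15
O = -30 (O = 10*(-3) = -30)
y(L) = L*(-4 + L) (y(L) = (-4 + L)*L = L*(-4 + L))
((y(F) + O)*(4 + k(4)))*(-2234) = ((15*(-4 + 15) - 30)*(4 - 5))*(-2234) = ((15*11 - 30)*(-1))*(-2234) = ((165 - 30)*(-1))*(-2234) = (135*(-1))*(-2234) = -135*(-2234) = 301590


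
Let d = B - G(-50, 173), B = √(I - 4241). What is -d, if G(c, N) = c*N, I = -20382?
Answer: -8650 - I*√24623 ≈ -8650.0 - 156.92*I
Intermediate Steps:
G(c, N) = N*c
B = I*√24623 (B = √(-20382 - 4241) = √(-24623) = I*√24623 ≈ 156.92*I)
d = 8650 + I*√24623 (d = I*√24623 - 173*(-50) = I*√24623 - 1*(-8650) = I*√24623 + 8650 = 8650 + I*√24623 ≈ 8650.0 + 156.92*I)
-d = -(8650 + I*√24623) = -8650 - I*√24623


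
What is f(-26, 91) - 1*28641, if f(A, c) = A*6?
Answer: -28797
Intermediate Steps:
f(A, c) = 6*A
f(-26, 91) - 1*28641 = 6*(-26) - 1*28641 = -156 - 28641 = -28797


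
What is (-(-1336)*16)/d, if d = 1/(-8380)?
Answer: -179130880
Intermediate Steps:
d = -1/8380 ≈ -0.00011933
(-(-1336)*16)/d = (-(-1336)*16)/(-1/8380) = -668*(-32)*(-8380) = 21376*(-8380) = -179130880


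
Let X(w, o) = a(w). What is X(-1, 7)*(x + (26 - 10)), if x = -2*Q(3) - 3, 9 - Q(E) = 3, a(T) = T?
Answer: -1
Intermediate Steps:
Q(E) = 6 (Q(E) = 9 - 1*3 = 9 - 3 = 6)
X(w, o) = w
x = -15 (x = -2*6 - 3 = -12 - 3 = -15)
X(-1, 7)*(x + (26 - 10)) = -(-15 + (26 - 10)) = -(-15 + 16) = -1*1 = -1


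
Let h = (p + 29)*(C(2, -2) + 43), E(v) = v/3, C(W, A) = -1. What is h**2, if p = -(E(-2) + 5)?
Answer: 1073296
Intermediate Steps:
E(v) = v/3 (E(v) = v*(1/3) = v/3)
p = -13/3 (p = -((1/3)*(-2) + 5) = -(-2/3 + 5) = -1*13/3 = -13/3 ≈ -4.3333)
h = 1036 (h = (-13/3 + 29)*(-1 + 43) = (74/3)*42 = 1036)
h**2 = 1036**2 = 1073296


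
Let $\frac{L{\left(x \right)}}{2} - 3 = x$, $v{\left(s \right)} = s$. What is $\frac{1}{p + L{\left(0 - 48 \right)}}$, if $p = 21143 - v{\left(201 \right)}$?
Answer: $\frac{1}{20852} \approx 4.7957 \cdot 10^{-5}$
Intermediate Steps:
$L{\left(x \right)} = 6 + 2 x$
$p = 20942$ ($p = 21143 - 201 = 20942$)
$\frac{1}{p + L{\left(0 - 48 \right)}} = \frac{1}{20942 + \left(6 + 2 \left(0 - 48\right)\right)} = \frac{1}{20942 + \left(6 + 2 \left(-48\right)\right)} = \frac{1}{20942 + \left(6 - 96\right)} = \frac{1}{20942 - 90} = \frac{1}{20852}$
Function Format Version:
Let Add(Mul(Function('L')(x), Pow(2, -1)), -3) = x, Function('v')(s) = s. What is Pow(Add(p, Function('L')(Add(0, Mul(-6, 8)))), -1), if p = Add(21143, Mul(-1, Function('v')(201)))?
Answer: Rational(1, 20852) ≈ 4.7957e-5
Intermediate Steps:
Function('L')(x) = Add(6, Mul(2, x))
p = 20942 (p = Add(21143, Mul(-1, 201)) = Add(21143, -201) = 20942)
Pow(Add(p, Function('L')(Add(0, Mul(-6, 8)))), -1) = Pow(Add(20942, Add(6, Mul(2, Add(0, Mul(-6, 8))))), -1) = Pow(Add(20942, Add(6, Mul(2, Add(0, -48)))), -1) = Pow(Add(20942, Add(6, Mul(2, -48))), -1) = Pow(Add(20942, Add(6, -96)), -1) = Pow(Add(20942, -90), -1) = Pow(20852, -1) = Rational(1, 20852)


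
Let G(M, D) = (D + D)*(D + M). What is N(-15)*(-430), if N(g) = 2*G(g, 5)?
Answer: 86000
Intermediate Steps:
G(M, D) = 2*D*(D + M) (G(M, D) = (2*D)*(D + M) = 2*D*(D + M))
N(g) = 100 + 20*g (N(g) = 2*(2*5*(5 + g)) = 2*(50 + 10*g) = 100 + 20*g)
N(-15)*(-430) = (100 + 20*(-15))*(-430) = (100 - 300)*(-430) = -200*(-430) = 86000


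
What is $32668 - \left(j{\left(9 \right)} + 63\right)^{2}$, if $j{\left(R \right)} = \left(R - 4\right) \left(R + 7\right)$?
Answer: $12219$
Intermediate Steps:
$j{\left(R \right)} = \left(-4 + R\right) \left(7 + R\right)$
$32668 - \left(j{\left(9 \right)} + 63\right)^{2} = 32668 - \left(\left(-28 + 9^{2} + 3 \cdot 9\right) + 63\right)^{2} = 32668 - \left(\left(-28 + 81 + 27\right) + 63\right)^{2} = 32668 - \left(80 + 63\right)^{2} = 32668 - 143^{2} = 32668 - 20449 = 12219$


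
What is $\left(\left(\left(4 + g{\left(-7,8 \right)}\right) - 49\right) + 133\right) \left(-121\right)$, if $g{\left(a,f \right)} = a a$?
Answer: $-16577$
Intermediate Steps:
$g{\left(a,f \right)} = a^{2}$
$\left(\left(\left(4 + g{\left(-7,8 \right)}\right) - 49\right) + 133\right) \left(-121\right) = \left(\left(\left(4 + \left(-7\right)^{2}\right) - 49\right) + 133\right) \left(-121\right) = \left(\left(\left(4 + 49\right) - 49\right) + 133\right) \left(-121\right) = \left(\left(53 - 49\right) + 133\right) \left(-121\right) = \left(4 + 133\right) \left(-121\right) = 137 \left(-121\right) = -16577$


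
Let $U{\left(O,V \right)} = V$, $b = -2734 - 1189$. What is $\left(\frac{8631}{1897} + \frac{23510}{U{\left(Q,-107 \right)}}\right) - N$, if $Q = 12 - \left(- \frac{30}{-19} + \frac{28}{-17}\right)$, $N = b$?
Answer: $\frac{107515952}{28997} \approx 3707.8$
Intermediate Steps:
$b = -3923$ ($b = -2734 - 1189 = -3923$)
$N = -3923$
$Q = \frac{3898}{323}$ ($Q = 12 - \left(\left(-30\right) \left(- \frac{1}{19}\right) + 28 \left(- \frac{1}{17}\right)\right) = 12 - \left(\frac{30}{19} - \frac{28}{17}\right) = 12 - - \frac{22}{323} = 12 + \frac{22}{323} = \frac{3898}{323} \approx 12.068$)
$\left(\frac{8631}{1897} + \frac{23510}{U{\left(Q,-107 \right)}}\right) - N = \left(\frac{8631}{1897} + \frac{23510}{-107}\right) - -3923 = \left(8631 \cdot \frac{1}{1897} + 23510 \left(- \frac{1}{107}\right)\right) + 3923 = \left(\frac{1233}{271} - \frac{23510}{107}\right) + 3923 = - \frac{6239279}{28997} + 3923 = \frac{107515952}{28997}$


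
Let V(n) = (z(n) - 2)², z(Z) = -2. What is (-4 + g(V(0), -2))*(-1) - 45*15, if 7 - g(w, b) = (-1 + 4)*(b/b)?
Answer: -675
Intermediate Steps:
V(n) = 16 (V(n) = (-2 - 2)² = (-4)² = 16)
g(w, b) = 4 (g(w, b) = 7 - (-1 + 4)*b/b = 7 - 3 = 4)
(-4 + g(V(0), -2))*(-1) - 45*15 = (-4 + 4)*(-1) - 45*15 = 0*(-1) - 675 = 0 - 675 = -675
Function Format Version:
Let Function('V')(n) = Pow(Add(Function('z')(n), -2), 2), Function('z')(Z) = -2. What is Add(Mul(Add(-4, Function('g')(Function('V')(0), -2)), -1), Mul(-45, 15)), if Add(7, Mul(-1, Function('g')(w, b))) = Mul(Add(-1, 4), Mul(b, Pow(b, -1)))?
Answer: -675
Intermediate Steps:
Function('V')(n) = 16 (Function('V')(n) = Pow(Add(-2, -2), 2) = Pow(-4, 2) = 16)
Function('g')(w, b) = 4 (Function('g')(w, b) = Add(7, Mul(-1, Mul(Add(-1, 4), Mul(b, Pow(b, -1))))) = Add(7, Mul(-1, Mul(3, 1))) = Add(7, Mul(-1, 3)) = Add(7, -3) = 4)
Add(Mul(Add(-4, Function('g')(Function('V')(0), -2)), -1), Mul(-45, 15)) = Add(Mul(Add(-4, 4), -1), Mul(-45, 15)) = Add(Mul(0, -1), -675) = Add(0, -675) = -675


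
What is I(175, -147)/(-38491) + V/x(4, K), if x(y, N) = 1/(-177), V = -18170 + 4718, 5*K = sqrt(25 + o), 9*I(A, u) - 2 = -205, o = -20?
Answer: 824825024879/346419 ≈ 2.3810e+6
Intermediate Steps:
I(A, u) = -203/9 (I(A, u) = 2/9 + (1/9)*(-205) = 2/9 - 205/9 = -203/9)
K = sqrt(5)/5 (K = sqrt(25 - 20)/5 = sqrt(5)/5 ≈ 0.44721)
V = -13452
x(y, N) = -1/177
I(175, -147)/(-38491) + V/x(4, K) = -203/9/(-38491) - 13452/(-1/177) = -203/9*(-1/38491) - 13452*(-177) = 203/346419 + 2381004 = 824825024879/346419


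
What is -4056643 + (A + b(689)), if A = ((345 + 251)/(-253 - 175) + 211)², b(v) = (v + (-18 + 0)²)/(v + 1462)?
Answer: -98820134517136/24626799 ≈ -4.0127e+6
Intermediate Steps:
b(v) = (324 + v)/(1462 + v) (b(v) = (v + (-18)²)/(1462 + v) = (v + 324)/(1462 + v) = (324 + v)/(1462 + v))
A = 503015184/11449 (A = (596/(-428) + 211)² = (596*(-1/428) + 211)² = (-149/107 + 211)² = (22428/107)² = 503015184/11449 ≈ 43935.)
-4056643 + (A + b(689)) = -4056643 + (503015184/11449 + (324 + 689)/(1462 + 689)) = -4056643 + (503015184/11449 + 1013/2151) = -4056643 + 1081997258621/24626799 = -98820134517136/24626799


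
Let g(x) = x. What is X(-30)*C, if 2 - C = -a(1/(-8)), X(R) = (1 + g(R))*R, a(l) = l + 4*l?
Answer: 4785/4 ≈ 1196.3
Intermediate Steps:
a(l) = 5*l
X(R) = R*(1 + R) (X(R) = (1 + R)*R = R*(1 + R))
C = 11/8 (C = 2 - (-1)*5/(-8) = 2 - (-1)*5*(-⅛) = 2 - (-1)*(-5)/8 = 2 - 1*5/8 = 2 - 5/8 = 11/8 ≈ 1.3750)
X(-30)*C = -30*(1 - 30)*(11/8) = -30*(-29)*(11/8) = 870*(11/8) = 4785/4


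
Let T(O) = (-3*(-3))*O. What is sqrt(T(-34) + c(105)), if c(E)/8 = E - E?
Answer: 3*I*sqrt(34) ≈ 17.493*I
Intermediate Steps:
T(O) = 9*O
c(E) = 0 (c(E) = 8*(E - E) = 8*0 = 0)
sqrt(T(-34) + c(105)) = sqrt(9*(-34) + 0) = sqrt(-306 + 0) = sqrt(-306) = 3*I*sqrt(34)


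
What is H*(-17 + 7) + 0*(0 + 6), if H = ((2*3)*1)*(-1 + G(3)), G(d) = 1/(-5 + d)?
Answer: 90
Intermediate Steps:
H = -9 (H = ((2*3)*1)*(-1 + 1/(-5 + 3)) = (6*1)*(-1 + 1/(-2)) = 6*(-1 - ½) = 6*(-3/2) = -9)
H*(-17 + 7) + 0*(0 + 6) = -9*(-17 + 7) + 0*(0 + 6) = -9*(-10) + 0*6 = 90 + 0 = 90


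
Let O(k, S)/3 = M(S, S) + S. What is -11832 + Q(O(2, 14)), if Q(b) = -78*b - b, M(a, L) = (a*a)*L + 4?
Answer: -666426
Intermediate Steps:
M(a, L) = 4 + L*a**2 (M(a, L) = a**2*L + 4 = L*a**2 + 4 = 4 + L*a**2)
O(k, S) = 12 + 3*S + 3*S**3 (O(k, S) = 3*((4 + S*S**2) + S) = 3*((4 + S**3) + S) = 3*(4 + S + S**3) = 12 + 3*S + 3*S**3)
Q(b) = -79*b
-11832 + Q(O(2, 14)) = -11832 - 79*(12 + 3*14 + 3*14**3) = -11832 - 79*(12 + 42 + 3*2744) = -11832 - 79*(12 + 42 + 8232) = -11832 - 79*8286 = -11832 - 654594 = -666426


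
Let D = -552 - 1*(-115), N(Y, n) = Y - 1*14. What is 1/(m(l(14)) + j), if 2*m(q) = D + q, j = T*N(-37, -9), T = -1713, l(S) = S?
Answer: 2/174303 ≈ 1.1474e-5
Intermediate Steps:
N(Y, n) = -14 + Y (N(Y, n) = Y - 14 = -14 + Y)
D = -437 (D = -552 + 115 = -437)
j = 87363 (j = -1713*(-14 - 37) = -1713*(-51) = 87363)
m(q) = -437/2 + q/2 (m(q) = (-437 + q)/2 = -437/2 + q/2)
1/(m(l(14)) + j) = 1/((-437/2 + (1/2)*14) + 87363) = 1/((-437/2 + 7) + 87363) = 1/(-423/2 + 87363) = 1/(174303/2) = 2/174303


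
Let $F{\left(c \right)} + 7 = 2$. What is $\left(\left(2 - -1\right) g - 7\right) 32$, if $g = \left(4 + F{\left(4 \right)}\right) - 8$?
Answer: $-1088$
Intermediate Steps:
$F{\left(c \right)} = -5$ ($F{\left(c \right)} = -7 + 2 = -5$)
$g = -9$ ($g = \left(4 - 5\right) - 8 = -1 - 8 = -9$)
$\left(\left(2 - -1\right) g - 7\right) 32 = \left(\left(2 - -1\right) \left(-9\right) - 7\right) 32 = \left(\left(2 + 1\right) \left(-9\right) - 7\right) 32 = \left(3 \left(-9\right) - 7\right) 32 = \left(-27 - 7\right) 32 = \left(-34\right) 32 = -1088$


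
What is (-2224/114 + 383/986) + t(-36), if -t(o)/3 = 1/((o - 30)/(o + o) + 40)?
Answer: -529652363/27595182 ≈ -19.194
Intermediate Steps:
t(o) = -3/(40 + (-30 + o)/(2*o)) (t(o) = -3/((o - 30)/(o + o) + 40) = -3/((-30 + o)/((2*o)) + 40) = -3/((-30 + o)*(1/(2*o)) + 40) = -3/((-30 + o)/(2*o) + 40) = -3/(40 + (-30 + o)/(2*o)))
(-2224/114 + 383/986) + t(-36) = (-2224/114 + 383/986) - 2*(-36)/(-10 + 27*(-36)) = (-2224*1/114 + 383*(1/986)) - 2*(-36)/(-10 - 972) = (-1112/57 + 383/986) - 2*(-36)/(-982) = -1074601/56202 - 2*(-36)*(-1/982) = -1074601/56202 - 36/491 = -529652363/27595182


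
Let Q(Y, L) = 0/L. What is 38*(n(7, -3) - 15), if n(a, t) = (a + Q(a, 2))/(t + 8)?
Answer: -2584/5 ≈ -516.80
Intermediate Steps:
Q(Y, L) = 0
n(a, t) = a/(8 + t) (n(a, t) = (a + 0)/(t + 8) = a/(8 + t))
38*(n(7, -3) - 15) = 38*(7/(8 - 3) - 15) = 38*(7/5 - 15) = 38*(-68/5) = -2584/5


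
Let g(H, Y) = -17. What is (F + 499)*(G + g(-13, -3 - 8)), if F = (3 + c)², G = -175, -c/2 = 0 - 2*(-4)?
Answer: -128256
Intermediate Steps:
c = -16 (c = -2*(0 - 2*(-4)) = -2*(0 + 8) = -2*8 = -16)
F = 169 (F = (3 - 16)² = (-13)² = 169)
(F + 499)*(G + g(-13, -3 - 8)) = (169 + 499)*(-175 - 17) = 668*(-192) = -128256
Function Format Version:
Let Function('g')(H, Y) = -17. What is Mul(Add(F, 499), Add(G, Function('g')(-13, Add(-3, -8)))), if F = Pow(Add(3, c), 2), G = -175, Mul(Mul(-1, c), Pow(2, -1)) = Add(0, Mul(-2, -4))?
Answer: -128256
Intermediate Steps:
c = -16 (c = Mul(-2, Add(0, Mul(-2, -4))) = Mul(-2, Add(0, 8)) = Mul(-2, 8) = -16)
F = 169 (F = Pow(Add(3, -16), 2) = Pow(-13, 2) = 169)
Mul(Add(F, 499), Add(G, Function('g')(-13, Add(-3, -8)))) = Mul(Add(169, 499), Add(-175, -17)) = Mul(668, -192) = -128256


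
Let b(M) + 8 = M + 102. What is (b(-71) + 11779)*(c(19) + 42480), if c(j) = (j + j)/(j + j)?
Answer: 501360762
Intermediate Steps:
c(j) = 1 (c(j) = (2*j)/((2*j)) = (2*j)*(1/(2*j)) = 1)
b(M) = 94 + M (b(M) = -8 + (M + 102) = -8 + (102 + M) = 94 + M)
(b(-71) + 11779)*(c(19) + 42480) = ((94 - 71) + 11779)*(1 + 42480) = (23 + 11779)*42481 = 11802*42481 = 501360762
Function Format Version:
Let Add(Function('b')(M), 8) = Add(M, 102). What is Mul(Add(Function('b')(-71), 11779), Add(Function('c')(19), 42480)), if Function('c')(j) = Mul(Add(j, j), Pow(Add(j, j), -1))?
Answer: 501360762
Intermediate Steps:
Function('c')(j) = 1 (Function('c')(j) = Mul(Mul(2, j), Pow(Mul(2, j), -1)) = Mul(Mul(2, j), Mul(Rational(1, 2), Pow(j, -1))) = 1)
Function('b')(M) = Add(94, M) (Function('b')(M) = Add(-8, Add(M, 102)) = Add(-8, Add(102, M)) = Add(94, M))
Mul(Add(Function('b')(-71), 11779), Add(Function('c')(19), 42480)) = Mul(Add(Add(94, -71), 11779), Add(1, 42480)) = Mul(Add(23, 11779), 42481) = Mul(11802, 42481) = 501360762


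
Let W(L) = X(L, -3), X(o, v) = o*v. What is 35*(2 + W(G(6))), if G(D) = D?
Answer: -560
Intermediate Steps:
W(L) = -3*L (W(L) = L*(-3) = -3*L)
35*(2 + W(G(6))) = 35*(2 - 3*6) = 35*(2 - 18) = 35*(-16) = -560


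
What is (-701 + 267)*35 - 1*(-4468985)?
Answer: 4453795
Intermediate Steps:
(-701 + 267)*35 - 1*(-4468985) = -434*35 + 4468985 = -15190 + 4468985 = 4453795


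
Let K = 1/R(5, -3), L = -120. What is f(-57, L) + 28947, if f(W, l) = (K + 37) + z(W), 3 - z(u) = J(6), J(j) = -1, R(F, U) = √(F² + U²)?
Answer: 28988 + √34/34 ≈ 28988.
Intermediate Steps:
z(u) = 4 (z(u) = 3 - 1*(-1) = 3 + 1 = 4)
K = √34/34 (K = 1/(√(5² + (-3)²)) = 1/(√(25 + 9)) = 1/(√34) = √34/34 ≈ 0.17150)
f(W, l) = 41 + √34/34 (f(W, l) = (√34/34 + 37) + 4 = (37 + √34/34) + 4 = 41 + √34/34)
f(-57, L) + 28947 = (41 + √34/34) + 28947 = 28988 + √34/34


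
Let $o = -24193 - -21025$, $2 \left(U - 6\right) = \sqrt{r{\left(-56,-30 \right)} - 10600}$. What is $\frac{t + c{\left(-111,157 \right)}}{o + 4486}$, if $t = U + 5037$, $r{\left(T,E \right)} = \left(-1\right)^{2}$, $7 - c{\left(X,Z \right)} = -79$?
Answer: $\frac{5129}{1318} + \frac{i \sqrt{10599}}{2636} \approx 3.8915 + 0.039056 i$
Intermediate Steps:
$c{\left(X,Z \right)} = 86$ ($c{\left(X,Z \right)} = 7 - -79 = 7 + 79 = 86$)
$r{\left(T,E \right)} = 1$
$U = 6 + \frac{i \sqrt{10599}}{2}$ ($U = 6 + \frac{\sqrt{1 - 10600}}{2} = 6 + \frac{\sqrt{-10599}}{2} = 6 + \frac{i \sqrt{10599}}{2} \approx 6.0 + 51.476 i$)
$o = -3168$ ($o = -24193 + 21025 = -3168$)
$t = 5043 + \frac{i \sqrt{10599}}{2}$ ($t = \left(6 + \frac{i \sqrt{10599}}{2}\right) + 5037 = 5043 + \frac{i \sqrt{10599}}{2} \approx 5043.0 + 51.476 i$)
$\frac{t + c{\left(-111,157 \right)}}{o + 4486} = \frac{\left(5043 + \frac{i \sqrt{10599}}{2}\right) + 86}{-3168 + 4486} = \frac{5129 + \frac{i \sqrt{10599}}{2}}{1318} = \left(5129 + \frac{i \sqrt{10599}}{2}\right) \frac{1}{1318} = \frac{5129}{1318} + \frac{i \sqrt{10599}}{2636}$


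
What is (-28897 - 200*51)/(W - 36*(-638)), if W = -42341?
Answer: 39097/19373 ≈ 2.0181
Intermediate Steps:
(-28897 - 200*51)/(W - 36*(-638)) = (-28897 - 200*51)/(-42341 - 36*(-638)) = (-28897 - 10200)/(-42341 + 22968) = -39097/(-19373) = -39097*(-1/19373) = 39097/19373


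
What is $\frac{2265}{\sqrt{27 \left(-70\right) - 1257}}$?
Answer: $- \frac{755 i \sqrt{3147}}{1049} \approx - 40.376 i$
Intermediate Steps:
$\frac{2265}{\sqrt{27 \left(-70\right) - 1257}} = \frac{2265}{\sqrt{-1890 - 1257}} = \frac{2265}{\sqrt{-3147}} = \frac{2265}{i \sqrt{3147}} = 2265 \left(- \frac{i \sqrt{3147}}{3147}\right) = - \frac{755 i \sqrt{3147}}{1049}$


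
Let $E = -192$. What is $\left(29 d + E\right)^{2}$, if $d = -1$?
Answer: $48841$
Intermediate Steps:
$\left(29 d + E\right)^{2} = \left(29 \left(-1\right) - 192\right)^{2} = \left(-29 - 192\right)^{2} = \left(-221\right)^{2} = 48841$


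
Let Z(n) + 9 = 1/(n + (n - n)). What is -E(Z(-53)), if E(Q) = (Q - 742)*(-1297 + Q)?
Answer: -2755193076/2809 ≈ -9.8085e+5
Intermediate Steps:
Z(n) = -9 + 1/n (Z(n) = -9 + 1/(n + (n - n)) = -9 + 1/(n + 0) = -9 + 1/n)
E(Q) = (-1297 + Q)*(-742 + Q) (E(Q) = (-742 + Q)*(-1297 + Q) = (-1297 + Q)*(-742 + Q))
-E(Z(-53)) = -(962374 + (-9 + 1/(-53))² - 2039*(-9 + 1/(-53))) = -(962374 + (-9 - 1/53)² - 2039*(-9 - 1/53)) = -(962374 + (-478/53)² - 2039*(-478/53)) = -(962374 + 228484/2809 + 974642/53) = -1*2755193076/2809 = -2755193076/2809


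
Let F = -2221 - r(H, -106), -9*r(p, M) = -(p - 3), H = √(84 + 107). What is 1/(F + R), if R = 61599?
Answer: 4809645/285588703834 + 9*√191/285588703834 ≈ 1.6842e-5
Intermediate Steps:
H = √191 ≈ 13.820
r(p, M) = -⅓ + p/9 (r(p, M) = -(-1)*(p - 3)/9 = -(-1)*(-3 + p)/9 = -(3 - p)/9 = -⅓ + p/9)
F = -6662/3 - √191/9 (F = -2221 - (-⅓ + √191/9) = -2221 + (⅓ - √191/9) = -6662/3 - √191/9 ≈ -2222.2)
1/(F + R) = 1/((-6662/3 - √191/9) + 61599) = 1/(178135/3 - √191/9)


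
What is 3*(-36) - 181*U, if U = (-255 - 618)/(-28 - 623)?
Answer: -76107/217 ≈ -350.72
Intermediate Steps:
U = 291/217 (U = -873/(-651) = -873*(-1/651) = 291/217 ≈ 1.3410)
3*(-36) - 181*U = 3*(-36) - 181*291/217 = -108 - 52671/217 = -76107/217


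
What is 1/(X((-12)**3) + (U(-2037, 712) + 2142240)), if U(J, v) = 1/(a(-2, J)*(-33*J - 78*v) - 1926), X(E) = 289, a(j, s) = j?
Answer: 25296/54197413583 ≈ 4.6674e-7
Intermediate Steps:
U(J, v) = 1/(-1926 + 66*J + 156*v) (U(J, v) = 1/(-2*(-33*J - 78*v) - 1926) = 1/(-2*(-78*v - 33*J) - 1926) = 1/((66*J + 156*v) - 1926) = 1/(-1926 + 66*J + 156*v))
1/(X((-12)**3) + (U(-2037, 712) + 2142240)) = 1/(289 + (1/(6*(-321 + 11*(-2037) + 26*712)) + 2142240)) = 1/(289 + (1/(6*(-321 - 22407 + 18512)) + 2142240)) = 1/(289 + ((1/6)/(-4216) + 2142240)) = 1/(289 + ((1/6)*(-1/4216) + 2142240)) = 1/(289 + (-1/25296 + 2142240)) = 1/(289 + 54190103039/25296) = 1/(54197413583/25296) = 25296/54197413583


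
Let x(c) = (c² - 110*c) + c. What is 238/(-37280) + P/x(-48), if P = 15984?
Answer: 6188437/2926480 ≈ 2.1146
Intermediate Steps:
x(c) = c² - 109*c
238/(-37280) + P/x(-48) = 238/(-37280) + 15984/((-48*(-109 - 48))) = 238*(-1/37280) + 15984/((-48*(-157))) = -119/18640 + 15984/7536 = -119/18640 + 15984*(1/7536) = -119/18640 + 333/157 = 6188437/2926480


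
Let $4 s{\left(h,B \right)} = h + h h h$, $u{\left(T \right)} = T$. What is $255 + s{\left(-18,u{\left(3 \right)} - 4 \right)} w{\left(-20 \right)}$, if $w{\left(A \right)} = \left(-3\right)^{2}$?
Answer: $- \frac{25815}{2} \approx -12908.0$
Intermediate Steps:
$w{\left(A \right)} = 9$
$s{\left(h,B \right)} = \frac{h}{4} + \frac{h^{3}}{4}$ ($s{\left(h,B \right)} = \frac{h + h h h}{4} = \frac{h + h^{2} h}{4} = \frac{h + h^{3}}{4} = \frac{h}{4} + \frac{h^{3}}{4}$)
$255 + s{\left(-18,u{\left(3 \right)} - 4 \right)} w{\left(-20 \right)} = 255 + \frac{1}{4} \left(-18\right) \left(1 + \left(-18\right)^{2}\right) 9 = 255 + \frac{1}{4} \left(-18\right) \left(1 + 324\right) 9 = 255 + \frac{1}{4} \left(-18\right) 325 \cdot 9 = 255 - \frac{26325}{2} = - \frac{25815}{2}$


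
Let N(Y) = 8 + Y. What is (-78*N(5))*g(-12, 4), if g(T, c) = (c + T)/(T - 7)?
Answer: -8112/19 ≈ -426.95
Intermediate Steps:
g(T, c) = (T + c)/(-7 + T)
(-78*N(5))*g(-12, 4) = (-78*(8 + 5))*((-12 + 4)/(-7 - 12)) = (-78*13)*(-8/(-19)) = -(-1014)*(-8)/19 = -1014*8/19 = -8112/19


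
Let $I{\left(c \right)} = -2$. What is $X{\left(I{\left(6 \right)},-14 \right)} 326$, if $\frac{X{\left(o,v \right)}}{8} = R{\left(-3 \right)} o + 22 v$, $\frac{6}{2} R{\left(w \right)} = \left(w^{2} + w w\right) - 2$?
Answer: $- \frac{2493248}{3} \approx -8.3108 \cdot 10^{5}$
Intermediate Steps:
$R{\left(w \right)} = - \frac{2}{3} + \frac{2 w^{2}}{3}$ ($R{\left(w \right)} = \frac{\left(w^{2} + w w\right) - 2}{3} = \frac{\left(w^{2} + w^{2}\right) - 2}{3} = \frac{2 w^{2} - 2}{3} = \frac{-2 + 2 w^{2}}{3} = - \frac{2}{3} + \frac{2 w^{2}}{3}$)
$X{\left(o,v \right)} = 176 v + \frac{128 o}{3}$ ($X{\left(o,v \right)} = 8 \left(\left(- \frac{2}{3} + \frac{2 \left(-3\right)^{2}}{3}\right) o + 22 v\right) = 8 \left(\left(- \frac{2}{3} + \frac{2}{3} \cdot 9\right) o + 22 v\right) = 8 \left(\left(- \frac{2}{3} + 6\right) o + 22 v\right) = 8 \left(\frac{16 o}{3} + 22 v\right) = 8 \left(22 v + \frac{16 o}{3}\right) = 176 v + \frac{128 o}{3}$)
$X{\left(I{\left(6 \right)},-14 \right)} 326 = \left(176 \left(-14\right) + \frac{128}{3} \left(-2\right)\right) 326 = \left(-2464 - \frac{256}{3}\right) 326 = \left(- \frac{7648}{3}\right) 326 = - \frac{2493248}{3}$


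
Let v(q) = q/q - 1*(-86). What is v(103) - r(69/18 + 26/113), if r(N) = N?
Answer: 56231/678 ≈ 82.937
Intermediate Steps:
v(q) = 87 (v(q) = 1 + 86 = 87)
v(103) - r(69/18 + 26/113) = 87 - (69/18 + 26/113) = 87 - (69*(1/18) + 26*(1/113)) = 87 - (23/6 + 26/113) = 87 - 1*2755/678 = 87 - 2755/678 = 56231/678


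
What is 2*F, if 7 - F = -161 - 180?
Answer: 696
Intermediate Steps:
F = 348 (F = 7 - (-161 - 180) = 7 - 1*(-341) = 7 + 341 = 348)
2*F = 2*348 = 696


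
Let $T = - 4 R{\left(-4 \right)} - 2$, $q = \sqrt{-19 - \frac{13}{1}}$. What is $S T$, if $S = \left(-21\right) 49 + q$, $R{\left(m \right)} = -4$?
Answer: $-14406 + 56 i \sqrt{2} \approx -14406.0 + 79.196 i$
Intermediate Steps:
$q = 4 i \sqrt{2}$ ($q = \sqrt{-19 - 13} = \sqrt{-32} = 4 i \sqrt{2} \approx 5.6569 i$)
$S = -1029 + 4 i \sqrt{2}$ ($S = \left(-21\right) 49 + 4 i \sqrt{2} = -1029 + 4 i \sqrt{2} \approx -1029.0 + 5.6569 i$)
$T = 14$ ($T = \left(-4\right) \left(-4\right) - 2 = 16 - 2 = 14$)
$S T = \left(-1029 + 4 i \sqrt{2}\right) 14 = -14406 + 56 i \sqrt{2}$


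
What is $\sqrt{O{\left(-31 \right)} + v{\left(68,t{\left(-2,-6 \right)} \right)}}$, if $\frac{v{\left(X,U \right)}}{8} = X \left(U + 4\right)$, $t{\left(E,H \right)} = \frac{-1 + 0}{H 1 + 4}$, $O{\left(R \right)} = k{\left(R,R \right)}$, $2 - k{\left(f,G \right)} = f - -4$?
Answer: $\sqrt{2477} \approx 49.769$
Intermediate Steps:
$k{\left(f,G \right)} = -2 - f$ ($k{\left(f,G \right)} = 2 - \left(f - -4\right) = 2 - \left(f + 4\right) = 2 - \left(4 + f\right) = -2 - f$)
$O{\left(R \right)} = -2 - R$
$t{\left(E,H \right)} = - \frac{1}{4 + H}$ ($t{\left(E,H \right)} = - \frac{1}{H + 4} = - \frac{1}{4 + H}$)
$v{\left(X,U \right)} = 8 X \left(4 + U\right)$ ($v{\left(X,U \right)} = 8 X \left(U + 4\right) = 8 X \left(4 + U\right)$)
$\sqrt{O{\left(-31 \right)} + v{\left(68,t{\left(-2,-6 \right)} \right)}} = \sqrt{\left(-2 - -31\right) + 8 \cdot 68 \left(4 - \frac{1}{4 - 6}\right)} = \sqrt{\left(-2 + 31\right) + 8 \cdot 68 \left(4 - \frac{1}{-2}\right)} = \sqrt{29 + 8 \cdot 68 \left(4 - - \frac{1}{2}\right)} = \sqrt{29 + 8 \cdot 68 \left(4 + \frac{1}{2}\right)} = \sqrt{29 + 8 \cdot 68 \cdot \frac{9}{2}} = \sqrt{29 + 2448} = \sqrt{2477}$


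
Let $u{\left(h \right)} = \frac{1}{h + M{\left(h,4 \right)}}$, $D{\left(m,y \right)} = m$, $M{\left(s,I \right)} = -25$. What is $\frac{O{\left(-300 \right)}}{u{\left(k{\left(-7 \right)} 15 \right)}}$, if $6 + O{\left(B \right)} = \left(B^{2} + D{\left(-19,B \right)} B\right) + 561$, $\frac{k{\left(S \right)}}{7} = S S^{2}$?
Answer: $-3469030200$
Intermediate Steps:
$k{\left(S \right)} = 7 S^{3}$ ($k{\left(S \right)} = 7 S S^{2} = 7 S^{3}$)
$u{\left(h \right)} = \frac{1}{-25 + h}$ ($u{\left(h \right)} = \frac{1}{h - 25} = \frac{1}{-25 + h}$)
$O{\left(B \right)} = 555 + B^{2} - 19 B$ ($O{\left(B \right)} = -6 + \left(\left(B^{2} - 19 B\right) + 561\right) = -6 + \left(561 + B^{2} - 19 B\right) = 555 + B^{2} - 19 B$)
$\frac{O{\left(-300 \right)}}{u{\left(k{\left(-7 \right)} 15 \right)}} = \frac{555 + \left(-300\right)^{2} - -5700}{\frac{1}{-25 + 7 \left(-7\right)^{3} \cdot 15}} = \frac{555 + 90000 + 5700}{\frac{1}{-25 + 7 \left(-343\right) 15}} = \frac{96255}{\frac{1}{-25 - 36015}} = \frac{96255}{\frac{1}{-36040}} = \frac{96255}{- \frac{1}{36040}} = 96255 \left(-36040\right) = -3469030200$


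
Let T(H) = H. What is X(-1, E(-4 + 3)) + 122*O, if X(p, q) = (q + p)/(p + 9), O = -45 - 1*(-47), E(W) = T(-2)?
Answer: 1949/8 ≈ 243.63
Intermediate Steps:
E(W) = -2
O = 2 (O = -45 + 47 = 2)
X(p, q) = (p + q)/(9 + p)
X(-1, E(-4 + 3)) + 122*O = (-1 - 2)/(9 - 1) + 122*2 = -3/8 + 244 = 1949/8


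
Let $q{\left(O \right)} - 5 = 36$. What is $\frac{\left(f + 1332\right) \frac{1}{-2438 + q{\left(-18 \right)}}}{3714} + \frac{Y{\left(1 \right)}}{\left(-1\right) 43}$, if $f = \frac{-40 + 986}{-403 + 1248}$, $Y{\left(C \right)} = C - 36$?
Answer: $\frac{131620878226}{161735405715} \approx 0.8138$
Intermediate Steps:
$Y{\left(C \right)} = -36 + C$ ($Y{\left(C \right)} = C - 36 = -36 + C$)
$q{\left(O \right)} = 41$ ($q{\left(O \right)} = 5 + 36 = 41$)
$f = \frac{946}{845} \approx 1.1195$
$\frac{\left(f + 1332\right) \frac{1}{-2438 + q{\left(-18 \right)}}}{3714} + \frac{Y{\left(1 \right)}}{\left(-1\right) 43} = \frac{\left(\frac{946}{845} + 1332\right) \frac{1}{-2438 + 41}}{3714} + \frac{-36 + 1}{\left(-1\right) 43} = \frac{1126486}{845 \left(-2397\right)} \frac{1}{3714} - \frac{35}{-43} = \frac{1126486}{845} \left(- \frac{1}{2397}\right) \frac{1}{3714} - - \frac{35}{43} = \left(- \frac{1126486}{2025465}\right) \frac{1}{3714} + \frac{35}{43} = - \frac{563243}{3761288505} + \frac{35}{43} = \frac{131620878226}{161735405715}$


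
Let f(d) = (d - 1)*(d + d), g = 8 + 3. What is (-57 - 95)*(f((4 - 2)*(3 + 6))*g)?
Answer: -1023264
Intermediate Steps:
g = 11
f(d) = 2*d*(-1 + d) (f(d) = (-1 + d)*(2*d) = 2*d*(-1 + d))
(-57 - 95)*(f((4 - 2)*(3 + 6))*g) = (-57 - 95)*((2*((4 - 2)*(3 + 6))*(-1 + (4 - 2)*(3 + 6)))*11) = -152*2*(2*9)*(-1 + 2*9)*11 = -152*2*18*(-1 + 18)*11 = -152*2*18*17*11 = -93024*11 = -152*6732 = -1023264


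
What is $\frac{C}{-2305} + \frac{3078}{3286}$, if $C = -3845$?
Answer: $\frac{1972946}{757423} \approx 2.6048$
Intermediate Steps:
$\frac{C}{-2305} + \frac{3078}{3286} = - \frac{3845}{-2305} + \frac{3078}{3286} = \left(-3845\right) \left(- \frac{1}{2305}\right) + 3078 \cdot \frac{1}{3286} = \frac{769}{461} + \frac{1539}{1643} = \frac{1972946}{757423}$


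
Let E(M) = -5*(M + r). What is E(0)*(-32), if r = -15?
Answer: -2400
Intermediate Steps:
E(M) = 75 - 5*M (E(M) = -5*(M - 15) = -5*(-15 + M) = 75 - 5*M)
E(0)*(-32) = (75 - 5*0)*(-32) = (75 + 0)*(-32) = 75*(-32) = -2400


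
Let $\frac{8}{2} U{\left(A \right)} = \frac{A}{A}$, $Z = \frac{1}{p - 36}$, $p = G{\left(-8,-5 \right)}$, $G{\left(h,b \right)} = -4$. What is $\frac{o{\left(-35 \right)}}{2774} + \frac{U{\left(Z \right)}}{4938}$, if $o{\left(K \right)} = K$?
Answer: $- \frac{344273}{27396024} \approx -0.012567$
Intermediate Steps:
$p = -4$
$Z = - \frac{1}{40}$ ($Z = \frac{1}{-4 - 36} = \frac{1}{-40} = - \frac{1}{40} \approx -0.025$)
$U{\left(A \right)} = \frac{1}{4}$ ($U{\left(A \right)} = \frac{A \frac{1}{A}}{4} = \frac{1}{4} \cdot 1 = \frac{1}{4}$)
$\frac{o{\left(-35 \right)}}{2774} + \frac{U{\left(Z \right)}}{4938} = - \frac{35}{2774} + \frac{1}{4 \cdot 4938} = \left(-35\right) \frac{1}{2774} + \frac{1}{4} \cdot \frac{1}{4938} = - \frac{35}{2774} + \frac{1}{19752} = - \frac{344273}{27396024}$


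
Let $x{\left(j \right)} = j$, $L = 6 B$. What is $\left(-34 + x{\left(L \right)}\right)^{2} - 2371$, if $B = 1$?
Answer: $-1587$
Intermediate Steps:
$L = 6$ ($L = 6 \cdot 1 = 6$)
$\left(-34 + x{\left(L \right)}\right)^{2} - 2371 = \left(-34 + 6\right)^{2} - 2371 = \left(-28\right)^{2} - 2371 = 784 - 2371 = -1587$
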